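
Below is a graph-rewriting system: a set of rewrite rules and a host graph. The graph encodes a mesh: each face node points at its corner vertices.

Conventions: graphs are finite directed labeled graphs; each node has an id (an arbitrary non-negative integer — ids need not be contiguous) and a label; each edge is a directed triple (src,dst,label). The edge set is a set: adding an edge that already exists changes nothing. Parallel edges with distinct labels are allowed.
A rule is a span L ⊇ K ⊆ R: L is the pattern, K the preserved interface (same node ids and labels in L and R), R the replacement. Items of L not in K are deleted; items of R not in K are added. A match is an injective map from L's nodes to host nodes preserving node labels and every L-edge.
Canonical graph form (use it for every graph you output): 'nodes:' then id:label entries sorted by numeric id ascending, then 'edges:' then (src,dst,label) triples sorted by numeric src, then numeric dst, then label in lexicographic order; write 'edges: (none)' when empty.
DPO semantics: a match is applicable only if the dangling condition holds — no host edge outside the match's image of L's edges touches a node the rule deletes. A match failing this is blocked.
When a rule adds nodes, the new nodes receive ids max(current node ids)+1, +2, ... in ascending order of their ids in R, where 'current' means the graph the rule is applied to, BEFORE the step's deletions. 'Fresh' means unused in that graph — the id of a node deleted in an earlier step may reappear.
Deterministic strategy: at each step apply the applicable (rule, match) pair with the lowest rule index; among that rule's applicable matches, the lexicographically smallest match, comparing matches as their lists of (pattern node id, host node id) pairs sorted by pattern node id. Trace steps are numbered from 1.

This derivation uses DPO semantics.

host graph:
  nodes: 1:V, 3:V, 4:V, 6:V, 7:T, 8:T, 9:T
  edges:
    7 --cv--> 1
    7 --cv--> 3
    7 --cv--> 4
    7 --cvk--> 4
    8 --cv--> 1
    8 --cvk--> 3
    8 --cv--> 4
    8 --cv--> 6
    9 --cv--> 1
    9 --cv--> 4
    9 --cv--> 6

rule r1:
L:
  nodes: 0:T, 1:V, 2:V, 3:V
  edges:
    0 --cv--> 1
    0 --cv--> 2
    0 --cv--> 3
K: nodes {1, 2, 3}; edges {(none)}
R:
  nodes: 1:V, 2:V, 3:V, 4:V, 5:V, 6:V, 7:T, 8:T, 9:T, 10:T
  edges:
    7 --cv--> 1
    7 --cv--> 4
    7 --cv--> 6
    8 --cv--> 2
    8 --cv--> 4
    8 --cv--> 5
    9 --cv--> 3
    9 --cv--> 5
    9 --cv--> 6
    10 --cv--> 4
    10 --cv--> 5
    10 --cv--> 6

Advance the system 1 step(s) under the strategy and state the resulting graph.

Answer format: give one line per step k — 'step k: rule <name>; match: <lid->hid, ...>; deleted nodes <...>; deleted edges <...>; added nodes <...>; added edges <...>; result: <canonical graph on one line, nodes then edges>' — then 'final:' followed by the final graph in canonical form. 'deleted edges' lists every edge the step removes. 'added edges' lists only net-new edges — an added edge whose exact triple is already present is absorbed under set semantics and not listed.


step 1: rule r1; match: 0->9, 1->1, 2->4, 3->6; deleted nodes 9; deleted edges (9,1,cv); (9,4,cv); (9,6,cv); added nodes 10, 11, 12, 13, 14, 15, 16; added edges (13,1,cv); (13,10,cv); (13,12,cv); (14,4,cv); (14,10,cv); (14,11,cv); (15,6,cv); (15,11,cv); (15,12,cv); (16,10,cv); (16,11,cv); (16,12,cv); result: nodes: 1:V, 3:V, 4:V, 6:V, 7:T, 8:T, 10:V, 11:V, 12:V, 13:T, 14:T, 15:T, 16:T edges: (7,1,cv); (7,3,cv); (7,4,cv); (7,4,cvk); (8,1,cv); (8,3,cvk); (8,4,cv); (8,6,cv); (13,1,cv); (13,10,cv); (13,12,cv); (14,4,cv); (14,10,cv); (14,11,cv); (15,6,cv); (15,11,cv); (15,12,cv); (16,10,cv); (16,11,cv); (16,12,cv)
final:
nodes: 1:V, 3:V, 4:V, 6:V, 7:T, 8:T, 10:V, 11:V, 12:V, 13:T, 14:T, 15:T, 16:T
edges: (7,1,cv); (7,3,cv); (7,4,cv); (7,4,cvk); (8,1,cv); (8,3,cvk); (8,4,cv); (8,6,cv); (13,1,cv); (13,10,cv); (13,12,cv); (14,4,cv); (14,10,cv); (14,11,cv); (15,6,cv); (15,11,cv); (15,12,cv); (16,10,cv); (16,11,cv); (16,12,cv)


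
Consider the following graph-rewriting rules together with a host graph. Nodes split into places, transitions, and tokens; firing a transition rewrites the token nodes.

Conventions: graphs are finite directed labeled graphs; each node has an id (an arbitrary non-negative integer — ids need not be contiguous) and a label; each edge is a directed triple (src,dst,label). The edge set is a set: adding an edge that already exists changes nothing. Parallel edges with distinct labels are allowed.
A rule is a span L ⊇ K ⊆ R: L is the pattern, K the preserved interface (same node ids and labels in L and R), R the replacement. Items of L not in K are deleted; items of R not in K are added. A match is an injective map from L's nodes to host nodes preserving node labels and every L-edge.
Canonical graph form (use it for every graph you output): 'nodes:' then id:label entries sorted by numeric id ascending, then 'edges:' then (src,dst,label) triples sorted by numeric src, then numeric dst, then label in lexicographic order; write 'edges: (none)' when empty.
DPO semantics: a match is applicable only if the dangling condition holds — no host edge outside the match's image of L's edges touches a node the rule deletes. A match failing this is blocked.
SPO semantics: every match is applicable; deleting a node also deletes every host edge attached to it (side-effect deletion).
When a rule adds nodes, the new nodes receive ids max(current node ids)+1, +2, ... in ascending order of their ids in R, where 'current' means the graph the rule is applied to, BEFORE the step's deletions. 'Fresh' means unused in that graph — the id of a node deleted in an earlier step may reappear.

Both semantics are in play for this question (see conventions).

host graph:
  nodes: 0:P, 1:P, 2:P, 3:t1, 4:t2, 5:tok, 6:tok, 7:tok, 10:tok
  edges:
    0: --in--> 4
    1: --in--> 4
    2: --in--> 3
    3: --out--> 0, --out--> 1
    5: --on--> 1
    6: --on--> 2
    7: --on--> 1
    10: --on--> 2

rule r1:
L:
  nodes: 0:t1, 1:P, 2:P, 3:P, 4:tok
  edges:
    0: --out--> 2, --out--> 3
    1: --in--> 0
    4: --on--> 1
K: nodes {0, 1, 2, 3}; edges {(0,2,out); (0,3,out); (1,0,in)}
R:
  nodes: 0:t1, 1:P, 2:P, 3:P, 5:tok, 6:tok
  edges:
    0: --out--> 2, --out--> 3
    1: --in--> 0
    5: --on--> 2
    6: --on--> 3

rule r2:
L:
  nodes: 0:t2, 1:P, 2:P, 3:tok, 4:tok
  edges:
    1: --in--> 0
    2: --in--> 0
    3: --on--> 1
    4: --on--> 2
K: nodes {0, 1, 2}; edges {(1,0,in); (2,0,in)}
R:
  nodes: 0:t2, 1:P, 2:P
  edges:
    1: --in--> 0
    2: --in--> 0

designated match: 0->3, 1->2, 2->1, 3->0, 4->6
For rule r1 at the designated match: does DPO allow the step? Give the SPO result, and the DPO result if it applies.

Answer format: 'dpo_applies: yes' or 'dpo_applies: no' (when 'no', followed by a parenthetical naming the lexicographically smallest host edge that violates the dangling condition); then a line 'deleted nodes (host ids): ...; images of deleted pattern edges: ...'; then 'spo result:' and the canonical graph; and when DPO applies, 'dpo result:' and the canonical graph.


dpo_applies: yes
deleted nodes (host ids): 6; images of deleted pattern edges: (6,2,on)
spo result:
nodes: 0:P, 1:P, 2:P, 3:t1, 4:t2, 5:tok, 7:tok, 10:tok, 11:tok, 12:tok
edges: (0,4,in); (1,4,in); (2,3,in); (3,0,out); (3,1,out); (5,1,on); (7,1,on); (10,2,on); (11,1,on); (12,0,on)
dpo result:
nodes: 0:P, 1:P, 2:P, 3:t1, 4:t2, 5:tok, 7:tok, 10:tok, 11:tok, 12:tok
edges: (0,4,in); (1,4,in); (2,3,in); (3,0,out); (3,1,out); (5,1,on); (7,1,on); (10,2,on); (11,1,on); (12,0,on)


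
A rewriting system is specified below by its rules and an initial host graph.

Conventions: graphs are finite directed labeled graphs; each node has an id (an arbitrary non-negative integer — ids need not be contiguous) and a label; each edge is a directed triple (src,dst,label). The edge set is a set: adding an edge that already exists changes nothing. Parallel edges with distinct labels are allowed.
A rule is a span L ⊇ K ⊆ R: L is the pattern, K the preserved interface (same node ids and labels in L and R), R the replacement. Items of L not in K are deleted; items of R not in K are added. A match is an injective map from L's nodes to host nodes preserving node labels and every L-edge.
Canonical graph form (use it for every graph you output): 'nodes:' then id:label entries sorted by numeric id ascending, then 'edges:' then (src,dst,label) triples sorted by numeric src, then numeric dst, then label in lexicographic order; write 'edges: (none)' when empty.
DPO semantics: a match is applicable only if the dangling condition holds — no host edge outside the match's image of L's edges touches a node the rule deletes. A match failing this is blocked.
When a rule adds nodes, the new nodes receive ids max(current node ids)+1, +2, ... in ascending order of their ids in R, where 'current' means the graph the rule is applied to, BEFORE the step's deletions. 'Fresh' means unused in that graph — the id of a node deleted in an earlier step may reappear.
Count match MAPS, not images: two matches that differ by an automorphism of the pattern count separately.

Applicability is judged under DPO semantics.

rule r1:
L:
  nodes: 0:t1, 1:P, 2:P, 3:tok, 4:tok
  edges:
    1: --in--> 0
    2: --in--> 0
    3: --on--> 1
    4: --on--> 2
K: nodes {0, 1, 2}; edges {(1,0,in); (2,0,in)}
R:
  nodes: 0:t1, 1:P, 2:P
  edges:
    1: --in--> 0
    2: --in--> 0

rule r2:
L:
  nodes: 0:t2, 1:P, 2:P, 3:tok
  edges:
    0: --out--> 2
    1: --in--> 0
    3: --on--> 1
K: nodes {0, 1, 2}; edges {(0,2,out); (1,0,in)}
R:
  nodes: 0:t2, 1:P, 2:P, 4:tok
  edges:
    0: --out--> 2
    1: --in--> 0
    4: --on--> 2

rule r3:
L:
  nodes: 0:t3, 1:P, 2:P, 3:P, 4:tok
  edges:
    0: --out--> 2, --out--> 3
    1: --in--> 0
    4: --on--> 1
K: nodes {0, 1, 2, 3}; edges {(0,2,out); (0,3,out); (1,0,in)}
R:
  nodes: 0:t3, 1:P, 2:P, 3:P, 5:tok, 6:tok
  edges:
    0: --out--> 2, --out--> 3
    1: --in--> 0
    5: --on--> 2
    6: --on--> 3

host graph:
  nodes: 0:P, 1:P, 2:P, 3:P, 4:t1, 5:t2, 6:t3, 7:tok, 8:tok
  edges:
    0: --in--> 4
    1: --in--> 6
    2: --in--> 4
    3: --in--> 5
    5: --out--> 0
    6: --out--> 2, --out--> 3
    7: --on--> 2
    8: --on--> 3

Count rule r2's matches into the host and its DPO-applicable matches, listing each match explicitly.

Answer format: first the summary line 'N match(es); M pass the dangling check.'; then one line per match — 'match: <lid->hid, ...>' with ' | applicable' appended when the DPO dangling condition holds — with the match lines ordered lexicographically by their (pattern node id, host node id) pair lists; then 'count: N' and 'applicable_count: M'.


1 match(es); 1 pass the dangling check.
match: 0->5, 1->3, 2->0, 3->8 | applicable
count: 1
applicable_count: 1


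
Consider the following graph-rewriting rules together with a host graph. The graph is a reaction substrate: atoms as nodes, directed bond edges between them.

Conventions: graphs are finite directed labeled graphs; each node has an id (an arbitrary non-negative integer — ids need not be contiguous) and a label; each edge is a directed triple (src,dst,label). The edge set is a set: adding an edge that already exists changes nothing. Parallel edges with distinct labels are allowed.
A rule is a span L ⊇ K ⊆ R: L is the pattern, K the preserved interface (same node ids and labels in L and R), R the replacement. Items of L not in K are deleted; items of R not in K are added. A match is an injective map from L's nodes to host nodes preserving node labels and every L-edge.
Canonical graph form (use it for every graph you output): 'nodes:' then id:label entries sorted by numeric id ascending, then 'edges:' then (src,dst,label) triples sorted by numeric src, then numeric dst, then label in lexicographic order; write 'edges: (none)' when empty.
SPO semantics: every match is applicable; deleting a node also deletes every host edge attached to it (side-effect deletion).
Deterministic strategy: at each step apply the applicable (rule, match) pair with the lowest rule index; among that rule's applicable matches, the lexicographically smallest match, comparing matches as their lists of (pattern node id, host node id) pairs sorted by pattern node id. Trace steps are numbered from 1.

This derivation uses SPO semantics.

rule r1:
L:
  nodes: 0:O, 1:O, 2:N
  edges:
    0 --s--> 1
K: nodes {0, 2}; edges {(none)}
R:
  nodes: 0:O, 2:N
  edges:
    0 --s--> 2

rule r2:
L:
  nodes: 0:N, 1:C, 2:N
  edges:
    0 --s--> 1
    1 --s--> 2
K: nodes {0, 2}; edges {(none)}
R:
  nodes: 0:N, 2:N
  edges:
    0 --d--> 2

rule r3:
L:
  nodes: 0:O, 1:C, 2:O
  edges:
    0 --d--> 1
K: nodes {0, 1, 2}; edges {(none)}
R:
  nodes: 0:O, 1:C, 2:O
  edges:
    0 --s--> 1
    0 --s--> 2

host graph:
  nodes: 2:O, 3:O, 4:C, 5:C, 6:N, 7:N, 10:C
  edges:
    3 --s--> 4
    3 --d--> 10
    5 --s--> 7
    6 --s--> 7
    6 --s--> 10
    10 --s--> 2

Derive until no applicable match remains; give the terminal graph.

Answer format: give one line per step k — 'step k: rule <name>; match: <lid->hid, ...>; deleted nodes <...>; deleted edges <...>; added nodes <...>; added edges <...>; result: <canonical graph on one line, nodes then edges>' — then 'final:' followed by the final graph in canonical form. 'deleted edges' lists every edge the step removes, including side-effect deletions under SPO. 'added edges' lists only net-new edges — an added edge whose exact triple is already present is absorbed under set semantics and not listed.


step 1: rule r3; match: 0->3, 1->10, 2->2; deleted nodes (none); deleted edges (3,10,d); added nodes (none); added edges (3,2,s); (3,10,s); result: nodes: 2:O, 3:O, 4:C, 5:C, 6:N, 7:N, 10:C edges: (3,2,s); (3,4,s); (3,10,s); (5,7,s); (6,7,s); (6,10,s); (10,2,s)
step 2: rule r1; match: 0->3, 1->2, 2->6; deleted nodes 2; deleted edges (3,2,s); (10,2,s); added nodes (none); added edges (3,6,s); result: nodes: 3:O, 4:C, 5:C, 6:N, 7:N, 10:C edges: (3,4,s); (3,6,s); (3,10,s); (5,7,s); (6,7,s); (6,10,s)
final:
nodes: 3:O, 4:C, 5:C, 6:N, 7:N, 10:C
edges: (3,4,s); (3,6,s); (3,10,s); (5,7,s); (6,7,s); (6,10,s)


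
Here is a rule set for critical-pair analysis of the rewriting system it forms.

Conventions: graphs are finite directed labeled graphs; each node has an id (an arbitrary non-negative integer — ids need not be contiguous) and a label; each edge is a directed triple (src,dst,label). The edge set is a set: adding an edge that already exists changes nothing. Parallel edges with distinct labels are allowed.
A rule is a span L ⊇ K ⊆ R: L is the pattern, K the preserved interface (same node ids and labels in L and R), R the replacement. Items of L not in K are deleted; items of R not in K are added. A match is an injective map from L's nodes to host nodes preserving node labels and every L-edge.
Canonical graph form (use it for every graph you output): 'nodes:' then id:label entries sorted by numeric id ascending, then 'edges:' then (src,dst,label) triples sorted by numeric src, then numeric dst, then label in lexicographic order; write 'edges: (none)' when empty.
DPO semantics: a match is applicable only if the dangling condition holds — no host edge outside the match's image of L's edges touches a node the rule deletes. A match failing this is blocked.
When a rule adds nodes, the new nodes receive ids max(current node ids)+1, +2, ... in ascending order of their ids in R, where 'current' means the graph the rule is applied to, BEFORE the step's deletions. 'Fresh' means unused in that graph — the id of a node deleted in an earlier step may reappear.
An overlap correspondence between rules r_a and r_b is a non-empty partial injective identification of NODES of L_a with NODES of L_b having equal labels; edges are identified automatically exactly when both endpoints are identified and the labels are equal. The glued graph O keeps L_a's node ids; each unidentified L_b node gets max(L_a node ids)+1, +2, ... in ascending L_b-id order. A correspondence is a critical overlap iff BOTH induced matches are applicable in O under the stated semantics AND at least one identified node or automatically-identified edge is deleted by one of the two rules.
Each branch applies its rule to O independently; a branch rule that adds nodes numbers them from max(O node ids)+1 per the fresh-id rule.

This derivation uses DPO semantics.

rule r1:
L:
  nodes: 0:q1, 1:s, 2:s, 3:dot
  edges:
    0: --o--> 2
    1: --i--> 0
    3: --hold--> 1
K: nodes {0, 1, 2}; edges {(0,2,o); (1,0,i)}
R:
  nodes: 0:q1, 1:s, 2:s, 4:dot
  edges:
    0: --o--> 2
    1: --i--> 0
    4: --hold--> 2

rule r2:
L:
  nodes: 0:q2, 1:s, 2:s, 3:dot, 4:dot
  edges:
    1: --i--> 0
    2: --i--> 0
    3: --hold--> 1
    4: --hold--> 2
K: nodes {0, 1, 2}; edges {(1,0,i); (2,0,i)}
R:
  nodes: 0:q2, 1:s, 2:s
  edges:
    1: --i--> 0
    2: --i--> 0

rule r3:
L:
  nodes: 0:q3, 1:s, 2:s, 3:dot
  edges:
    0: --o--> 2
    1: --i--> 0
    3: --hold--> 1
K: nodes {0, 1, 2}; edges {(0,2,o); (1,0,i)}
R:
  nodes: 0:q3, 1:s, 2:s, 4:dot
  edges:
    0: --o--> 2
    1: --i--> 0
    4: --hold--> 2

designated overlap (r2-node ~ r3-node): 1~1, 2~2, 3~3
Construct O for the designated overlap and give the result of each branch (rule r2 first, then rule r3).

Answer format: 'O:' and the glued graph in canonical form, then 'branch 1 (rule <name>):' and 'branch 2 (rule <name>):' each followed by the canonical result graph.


O:
nodes: 0:q2, 1:s, 2:s, 3:dot, 4:dot, 5:q3
edges: (1,0,i); (1,5,i); (2,0,i); (3,1,hold); (4,2,hold); (5,2,o)
branch 1 (rule r2):
nodes: 0:q2, 1:s, 2:s, 5:q3
edges: (1,0,i); (1,5,i); (2,0,i); (5,2,o)
branch 2 (rule r3):
nodes: 0:q2, 1:s, 2:s, 4:dot, 5:q3, 6:dot
edges: (1,0,i); (1,5,i); (2,0,i); (4,2,hold); (5,2,o); (6,2,hold)


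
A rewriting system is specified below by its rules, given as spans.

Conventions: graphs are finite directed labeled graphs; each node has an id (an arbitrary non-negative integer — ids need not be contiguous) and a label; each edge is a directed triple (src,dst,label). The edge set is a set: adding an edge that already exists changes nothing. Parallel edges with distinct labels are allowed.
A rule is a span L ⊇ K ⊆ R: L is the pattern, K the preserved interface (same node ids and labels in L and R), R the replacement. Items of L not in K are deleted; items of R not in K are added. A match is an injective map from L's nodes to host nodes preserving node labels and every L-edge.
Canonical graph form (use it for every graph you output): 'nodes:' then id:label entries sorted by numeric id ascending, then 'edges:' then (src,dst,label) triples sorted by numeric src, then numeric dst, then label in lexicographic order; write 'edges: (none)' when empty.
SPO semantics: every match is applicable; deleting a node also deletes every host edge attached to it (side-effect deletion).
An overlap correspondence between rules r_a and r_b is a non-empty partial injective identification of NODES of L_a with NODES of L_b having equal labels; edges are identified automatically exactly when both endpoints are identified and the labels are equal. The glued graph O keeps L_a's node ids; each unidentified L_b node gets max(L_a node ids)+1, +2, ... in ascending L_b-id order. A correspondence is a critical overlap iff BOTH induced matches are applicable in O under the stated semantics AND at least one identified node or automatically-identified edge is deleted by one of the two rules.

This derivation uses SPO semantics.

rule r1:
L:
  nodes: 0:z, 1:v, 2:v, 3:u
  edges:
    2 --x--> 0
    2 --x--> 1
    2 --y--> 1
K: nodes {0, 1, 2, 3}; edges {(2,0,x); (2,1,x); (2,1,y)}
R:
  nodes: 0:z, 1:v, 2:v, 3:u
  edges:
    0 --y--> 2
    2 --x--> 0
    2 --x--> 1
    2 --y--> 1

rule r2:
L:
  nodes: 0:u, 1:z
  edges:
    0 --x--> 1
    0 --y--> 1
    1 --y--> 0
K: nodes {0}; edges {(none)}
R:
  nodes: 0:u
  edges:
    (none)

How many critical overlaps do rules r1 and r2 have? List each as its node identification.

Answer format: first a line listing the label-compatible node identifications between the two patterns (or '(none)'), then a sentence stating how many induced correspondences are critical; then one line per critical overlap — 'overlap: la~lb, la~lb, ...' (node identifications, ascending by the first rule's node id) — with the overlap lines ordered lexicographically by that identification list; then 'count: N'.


label-compatible node identifications between L(r1) and L(r2): 0~1, 3~0
2 of the induced correspondences are critical overlaps of r1 and r2.
overlap: 0~1
overlap: 0~1, 3~0
count: 2


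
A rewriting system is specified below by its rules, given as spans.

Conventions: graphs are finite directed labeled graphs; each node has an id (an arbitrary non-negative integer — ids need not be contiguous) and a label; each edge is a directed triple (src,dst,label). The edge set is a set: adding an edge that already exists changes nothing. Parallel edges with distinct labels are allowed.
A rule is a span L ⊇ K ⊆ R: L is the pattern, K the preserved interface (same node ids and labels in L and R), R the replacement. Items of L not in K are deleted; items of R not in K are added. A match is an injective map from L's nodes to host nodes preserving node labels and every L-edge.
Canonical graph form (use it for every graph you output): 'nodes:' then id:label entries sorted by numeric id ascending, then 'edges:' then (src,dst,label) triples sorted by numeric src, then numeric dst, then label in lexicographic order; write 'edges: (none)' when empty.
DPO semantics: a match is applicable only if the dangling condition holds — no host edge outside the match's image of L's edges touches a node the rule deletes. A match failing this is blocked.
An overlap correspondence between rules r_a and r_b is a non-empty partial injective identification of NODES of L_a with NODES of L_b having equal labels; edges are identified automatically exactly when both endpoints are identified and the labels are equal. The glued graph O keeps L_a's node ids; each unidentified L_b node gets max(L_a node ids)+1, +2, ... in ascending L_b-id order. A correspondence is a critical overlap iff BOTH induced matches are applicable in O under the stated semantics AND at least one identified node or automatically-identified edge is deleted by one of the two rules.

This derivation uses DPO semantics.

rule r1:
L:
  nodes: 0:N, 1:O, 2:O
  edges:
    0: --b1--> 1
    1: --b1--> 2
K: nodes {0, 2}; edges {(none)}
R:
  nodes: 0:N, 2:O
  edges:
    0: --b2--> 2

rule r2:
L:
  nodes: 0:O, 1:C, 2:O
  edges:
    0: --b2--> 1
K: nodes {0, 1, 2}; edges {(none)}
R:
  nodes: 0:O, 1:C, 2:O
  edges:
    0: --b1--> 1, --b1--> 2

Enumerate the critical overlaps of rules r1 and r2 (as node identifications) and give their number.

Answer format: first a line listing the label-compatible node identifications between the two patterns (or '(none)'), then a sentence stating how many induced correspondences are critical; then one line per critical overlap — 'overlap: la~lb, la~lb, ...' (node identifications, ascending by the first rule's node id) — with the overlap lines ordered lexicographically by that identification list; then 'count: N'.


label-compatible node identifications between L(r1) and L(r2): 1~0, 1~2, 2~0, 2~2
2 of the induced correspondences are critical overlaps of r1 and r2.
overlap: 1~2
overlap: 1~2, 2~0
count: 2


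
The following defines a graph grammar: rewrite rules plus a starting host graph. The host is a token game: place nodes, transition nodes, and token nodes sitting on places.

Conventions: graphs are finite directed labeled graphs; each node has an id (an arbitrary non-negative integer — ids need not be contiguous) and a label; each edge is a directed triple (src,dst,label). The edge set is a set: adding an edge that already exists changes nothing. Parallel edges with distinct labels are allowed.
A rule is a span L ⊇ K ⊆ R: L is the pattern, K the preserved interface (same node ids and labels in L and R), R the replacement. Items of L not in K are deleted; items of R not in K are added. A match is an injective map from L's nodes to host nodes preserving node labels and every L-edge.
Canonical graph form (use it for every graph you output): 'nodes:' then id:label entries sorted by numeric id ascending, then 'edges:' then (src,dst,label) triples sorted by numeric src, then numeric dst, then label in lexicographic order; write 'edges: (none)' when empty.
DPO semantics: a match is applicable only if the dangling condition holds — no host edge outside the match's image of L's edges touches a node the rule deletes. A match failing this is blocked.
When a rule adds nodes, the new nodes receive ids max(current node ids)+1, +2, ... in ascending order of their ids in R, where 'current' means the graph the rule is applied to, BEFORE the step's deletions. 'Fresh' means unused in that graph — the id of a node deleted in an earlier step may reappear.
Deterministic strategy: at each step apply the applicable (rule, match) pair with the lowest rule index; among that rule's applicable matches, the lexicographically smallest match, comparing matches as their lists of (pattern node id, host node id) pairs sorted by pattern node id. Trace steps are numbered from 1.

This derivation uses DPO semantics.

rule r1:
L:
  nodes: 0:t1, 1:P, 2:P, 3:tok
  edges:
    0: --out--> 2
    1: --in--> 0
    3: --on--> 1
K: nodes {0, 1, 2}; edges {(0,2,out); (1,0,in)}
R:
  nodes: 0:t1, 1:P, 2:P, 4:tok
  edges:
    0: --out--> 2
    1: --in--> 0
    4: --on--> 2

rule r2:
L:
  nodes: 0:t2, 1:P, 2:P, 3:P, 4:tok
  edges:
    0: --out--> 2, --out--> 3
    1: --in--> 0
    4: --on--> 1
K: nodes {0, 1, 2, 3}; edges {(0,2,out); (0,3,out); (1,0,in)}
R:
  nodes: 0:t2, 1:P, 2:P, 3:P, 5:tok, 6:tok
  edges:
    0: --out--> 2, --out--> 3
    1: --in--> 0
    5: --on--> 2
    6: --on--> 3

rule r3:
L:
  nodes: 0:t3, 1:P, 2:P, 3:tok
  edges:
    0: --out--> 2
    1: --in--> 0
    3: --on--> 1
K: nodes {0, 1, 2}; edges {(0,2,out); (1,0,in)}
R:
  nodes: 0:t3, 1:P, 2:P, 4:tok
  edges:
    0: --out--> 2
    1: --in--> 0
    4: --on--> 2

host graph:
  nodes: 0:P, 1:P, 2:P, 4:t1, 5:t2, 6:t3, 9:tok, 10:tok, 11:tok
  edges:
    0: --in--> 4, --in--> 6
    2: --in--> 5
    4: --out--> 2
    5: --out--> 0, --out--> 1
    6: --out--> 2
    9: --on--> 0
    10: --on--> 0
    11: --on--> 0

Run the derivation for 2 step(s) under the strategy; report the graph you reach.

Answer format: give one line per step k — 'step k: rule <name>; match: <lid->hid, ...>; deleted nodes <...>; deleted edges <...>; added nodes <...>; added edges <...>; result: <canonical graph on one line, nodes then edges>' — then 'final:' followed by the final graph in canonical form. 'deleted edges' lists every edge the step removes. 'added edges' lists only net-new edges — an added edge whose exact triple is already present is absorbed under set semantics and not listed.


step 1: rule r1; match: 0->4, 1->0, 2->2, 3->9; deleted nodes 9; deleted edges (9,0,on); added nodes 12; added edges (12,2,on); result: nodes: 0:P, 1:P, 2:P, 4:t1, 5:t2, 6:t3, 10:tok, 11:tok, 12:tok edges: (0,4,in); (0,6,in); (2,5,in); (4,2,out); (5,0,out); (5,1,out); (6,2,out); (10,0,on); (11,0,on); (12,2,on)
step 2: rule r1; match: 0->4, 1->0, 2->2, 3->10; deleted nodes 10; deleted edges (10,0,on); added nodes 13; added edges (13,2,on); result: nodes: 0:P, 1:P, 2:P, 4:t1, 5:t2, 6:t3, 11:tok, 12:tok, 13:tok edges: (0,4,in); (0,6,in); (2,5,in); (4,2,out); (5,0,out); (5,1,out); (6,2,out); (11,0,on); (12,2,on); (13,2,on)
final:
nodes: 0:P, 1:P, 2:P, 4:t1, 5:t2, 6:t3, 11:tok, 12:tok, 13:tok
edges: (0,4,in); (0,6,in); (2,5,in); (4,2,out); (5,0,out); (5,1,out); (6,2,out); (11,0,on); (12,2,on); (13,2,on)


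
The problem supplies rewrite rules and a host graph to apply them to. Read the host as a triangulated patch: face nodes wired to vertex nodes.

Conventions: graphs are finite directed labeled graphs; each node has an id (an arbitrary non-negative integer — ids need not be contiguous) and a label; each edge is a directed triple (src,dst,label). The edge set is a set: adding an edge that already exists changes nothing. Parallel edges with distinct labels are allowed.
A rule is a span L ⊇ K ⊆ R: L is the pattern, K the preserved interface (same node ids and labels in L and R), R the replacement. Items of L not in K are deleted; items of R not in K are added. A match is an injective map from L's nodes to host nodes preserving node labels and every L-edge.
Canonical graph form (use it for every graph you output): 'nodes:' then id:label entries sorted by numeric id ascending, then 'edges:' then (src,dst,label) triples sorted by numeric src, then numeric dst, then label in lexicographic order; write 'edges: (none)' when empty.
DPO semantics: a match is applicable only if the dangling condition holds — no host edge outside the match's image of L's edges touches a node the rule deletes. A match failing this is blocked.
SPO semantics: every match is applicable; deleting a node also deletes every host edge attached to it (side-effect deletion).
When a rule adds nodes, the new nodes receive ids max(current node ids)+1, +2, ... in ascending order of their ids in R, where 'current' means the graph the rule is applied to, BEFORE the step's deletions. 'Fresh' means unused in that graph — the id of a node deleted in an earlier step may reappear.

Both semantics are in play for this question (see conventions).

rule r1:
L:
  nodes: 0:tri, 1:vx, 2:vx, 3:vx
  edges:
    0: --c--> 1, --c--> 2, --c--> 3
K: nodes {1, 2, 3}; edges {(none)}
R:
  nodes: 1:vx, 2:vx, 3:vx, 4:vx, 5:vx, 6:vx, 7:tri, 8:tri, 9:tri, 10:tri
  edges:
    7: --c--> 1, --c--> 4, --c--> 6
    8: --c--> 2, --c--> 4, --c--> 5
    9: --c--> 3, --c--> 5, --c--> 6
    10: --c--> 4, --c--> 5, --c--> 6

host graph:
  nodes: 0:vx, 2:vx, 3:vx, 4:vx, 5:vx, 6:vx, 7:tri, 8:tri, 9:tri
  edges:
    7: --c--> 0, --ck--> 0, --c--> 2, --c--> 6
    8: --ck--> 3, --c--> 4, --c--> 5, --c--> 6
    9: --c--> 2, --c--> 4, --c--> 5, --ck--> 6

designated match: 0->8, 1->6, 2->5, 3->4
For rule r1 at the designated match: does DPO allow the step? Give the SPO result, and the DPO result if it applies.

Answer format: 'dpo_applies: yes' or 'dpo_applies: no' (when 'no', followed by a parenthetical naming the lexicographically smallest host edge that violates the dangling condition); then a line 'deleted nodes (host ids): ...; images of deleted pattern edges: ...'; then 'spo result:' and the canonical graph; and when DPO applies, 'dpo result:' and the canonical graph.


dpo_applies: no
(the rule deletes node 8, which keeps host edge (8,3,ck) outside the match image — the dangling condition fails, DPO blocks; SPO proceeds and side-deletes such edges)
deleted nodes (host ids): 8; images of deleted pattern edges: (8,4,c); (8,5,c); (8,6,c)
spo result:
nodes: 0:vx, 2:vx, 3:vx, 4:vx, 5:vx, 6:vx, 7:tri, 9:tri, 10:vx, 11:vx, 12:vx, 13:tri, 14:tri, 15:tri, 16:tri
edges: (7,0,c); (7,0,ck); (7,2,c); (7,6,c); (9,2,c); (9,4,c); (9,5,c); (9,6,ck); (13,6,c); (13,10,c); (13,12,c); (14,5,c); (14,10,c); (14,11,c); (15,4,c); (15,11,c); (15,12,c); (16,10,c); (16,11,c); (16,12,c)


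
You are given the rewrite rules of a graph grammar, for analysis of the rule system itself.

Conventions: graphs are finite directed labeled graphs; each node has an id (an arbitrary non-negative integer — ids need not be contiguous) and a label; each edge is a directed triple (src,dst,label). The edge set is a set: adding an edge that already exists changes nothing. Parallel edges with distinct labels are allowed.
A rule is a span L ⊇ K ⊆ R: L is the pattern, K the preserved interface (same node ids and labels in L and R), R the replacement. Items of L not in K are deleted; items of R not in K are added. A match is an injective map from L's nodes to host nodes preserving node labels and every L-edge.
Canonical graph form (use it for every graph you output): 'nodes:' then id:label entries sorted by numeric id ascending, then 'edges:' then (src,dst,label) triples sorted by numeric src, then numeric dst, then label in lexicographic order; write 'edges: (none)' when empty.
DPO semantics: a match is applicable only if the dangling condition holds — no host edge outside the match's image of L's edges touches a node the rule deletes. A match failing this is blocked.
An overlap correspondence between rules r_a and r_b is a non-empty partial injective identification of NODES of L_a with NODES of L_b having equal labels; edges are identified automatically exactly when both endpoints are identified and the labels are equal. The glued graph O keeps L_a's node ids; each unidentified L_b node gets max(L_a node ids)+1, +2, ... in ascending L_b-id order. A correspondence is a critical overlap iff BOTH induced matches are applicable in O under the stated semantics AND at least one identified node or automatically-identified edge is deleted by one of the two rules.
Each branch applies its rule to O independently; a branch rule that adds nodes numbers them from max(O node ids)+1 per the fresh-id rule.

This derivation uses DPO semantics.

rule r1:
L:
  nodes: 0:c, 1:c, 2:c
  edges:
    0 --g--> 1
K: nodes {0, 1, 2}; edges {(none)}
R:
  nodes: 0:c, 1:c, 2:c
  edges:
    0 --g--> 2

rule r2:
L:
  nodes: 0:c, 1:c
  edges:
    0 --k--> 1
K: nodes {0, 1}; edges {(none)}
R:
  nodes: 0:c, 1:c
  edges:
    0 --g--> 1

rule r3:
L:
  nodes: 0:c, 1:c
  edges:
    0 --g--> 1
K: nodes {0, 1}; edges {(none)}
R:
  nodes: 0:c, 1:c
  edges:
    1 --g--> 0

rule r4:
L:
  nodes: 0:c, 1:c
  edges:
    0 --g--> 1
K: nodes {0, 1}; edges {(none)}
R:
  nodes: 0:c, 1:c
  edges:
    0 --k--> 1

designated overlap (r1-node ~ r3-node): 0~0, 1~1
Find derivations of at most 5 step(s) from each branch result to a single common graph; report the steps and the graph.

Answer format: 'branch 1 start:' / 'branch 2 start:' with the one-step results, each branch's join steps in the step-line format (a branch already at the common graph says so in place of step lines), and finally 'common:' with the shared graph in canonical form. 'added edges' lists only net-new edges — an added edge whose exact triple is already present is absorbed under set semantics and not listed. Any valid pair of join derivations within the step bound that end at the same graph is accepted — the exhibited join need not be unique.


branch 1 start:
nodes: 0:c, 1:c, 2:c
edges: (0,2,g)
branch 2 start:
nodes: 0:c, 1:c, 2:c
edges: (1,0,g)
branch 1 step 1: rule r1; match: 0->0, 1->2, 2->1; deleted nodes (none); deleted edges (0,2,g); added nodes (none); added edges (0,1,g); result: nodes: 0:c, 1:c, 2:c edges: (0,1,g)
branch 2 step 1: rule r3; match: 0->1, 1->0; deleted nodes (none); deleted edges (1,0,g); added nodes (none); added edges (0,1,g); result: nodes: 0:c, 1:c, 2:c edges: (0,1,g)
common:
nodes: 0:c, 1:c, 2:c
edges: (0,1,g)


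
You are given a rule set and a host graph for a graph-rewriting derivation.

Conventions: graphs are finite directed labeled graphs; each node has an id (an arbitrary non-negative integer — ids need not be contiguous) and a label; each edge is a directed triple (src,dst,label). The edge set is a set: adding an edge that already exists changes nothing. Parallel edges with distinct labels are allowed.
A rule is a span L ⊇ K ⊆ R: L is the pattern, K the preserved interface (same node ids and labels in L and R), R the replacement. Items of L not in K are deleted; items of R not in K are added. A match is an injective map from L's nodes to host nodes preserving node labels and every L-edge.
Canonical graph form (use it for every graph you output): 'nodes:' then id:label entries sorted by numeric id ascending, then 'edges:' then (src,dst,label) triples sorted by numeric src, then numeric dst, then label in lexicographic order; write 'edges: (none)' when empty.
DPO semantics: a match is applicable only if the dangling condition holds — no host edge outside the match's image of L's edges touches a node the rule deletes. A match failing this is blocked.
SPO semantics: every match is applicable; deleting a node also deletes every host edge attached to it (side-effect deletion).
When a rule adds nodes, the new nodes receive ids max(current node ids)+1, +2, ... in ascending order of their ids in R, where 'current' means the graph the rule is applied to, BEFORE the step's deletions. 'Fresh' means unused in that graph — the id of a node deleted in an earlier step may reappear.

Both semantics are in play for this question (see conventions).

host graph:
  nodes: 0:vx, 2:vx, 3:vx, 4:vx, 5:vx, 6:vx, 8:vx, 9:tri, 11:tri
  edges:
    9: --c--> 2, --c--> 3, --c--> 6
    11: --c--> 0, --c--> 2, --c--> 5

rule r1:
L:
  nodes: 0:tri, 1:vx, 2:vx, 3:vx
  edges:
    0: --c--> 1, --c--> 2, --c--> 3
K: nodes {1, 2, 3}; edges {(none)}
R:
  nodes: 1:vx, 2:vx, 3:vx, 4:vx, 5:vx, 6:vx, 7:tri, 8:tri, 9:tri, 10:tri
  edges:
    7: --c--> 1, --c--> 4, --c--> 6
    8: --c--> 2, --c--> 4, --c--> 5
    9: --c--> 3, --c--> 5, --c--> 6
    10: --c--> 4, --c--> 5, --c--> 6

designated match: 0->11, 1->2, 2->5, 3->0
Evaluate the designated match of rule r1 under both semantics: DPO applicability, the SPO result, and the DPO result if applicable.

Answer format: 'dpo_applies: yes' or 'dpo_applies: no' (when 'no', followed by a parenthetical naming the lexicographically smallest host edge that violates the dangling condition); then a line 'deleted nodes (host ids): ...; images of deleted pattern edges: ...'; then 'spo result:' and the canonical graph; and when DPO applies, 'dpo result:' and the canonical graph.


dpo_applies: yes
deleted nodes (host ids): 11; images of deleted pattern edges: (11,0,c); (11,2,c); (11,5,c)
spo result:
nodes: 0:vx, 2:vx, 3:vx, 4:vx, 5:vx, 6:vx, 8:vx, 9:tri, 12:vx, 13:vx, 14:vx, 15:tri, 16:tri, 17:tri, 18:tri
edges: (9,2,c); (9,3,c); (9,6,c); (15,2,c); (15,12,c); (15,14,c); (16,5,c); (16,12,c); (16,13,c); (17,0,c); (17,13,c); (17,14,c); (18,12,c); (18,13,c); (18,14,c)
dpo result:
nodes: 0:vx, 2:vx, 3:vx, 4:vx, 5:vx, 6:vx, 8:vx, 9:tri, 12:vx, 13:vx, 14:vx, 15:tri, 16:tri, 17:tri, 18:tri
edges: (9,2,c); (9,3,c); (9,6,c); (15,2,c); (15,12,c); (15,14,c); (16,5,c); (16,12,c); (16,13,c); (17,0,c); (17,13,c); (17,14,c); (18,12,c); (18,13,c); (18,14,c)


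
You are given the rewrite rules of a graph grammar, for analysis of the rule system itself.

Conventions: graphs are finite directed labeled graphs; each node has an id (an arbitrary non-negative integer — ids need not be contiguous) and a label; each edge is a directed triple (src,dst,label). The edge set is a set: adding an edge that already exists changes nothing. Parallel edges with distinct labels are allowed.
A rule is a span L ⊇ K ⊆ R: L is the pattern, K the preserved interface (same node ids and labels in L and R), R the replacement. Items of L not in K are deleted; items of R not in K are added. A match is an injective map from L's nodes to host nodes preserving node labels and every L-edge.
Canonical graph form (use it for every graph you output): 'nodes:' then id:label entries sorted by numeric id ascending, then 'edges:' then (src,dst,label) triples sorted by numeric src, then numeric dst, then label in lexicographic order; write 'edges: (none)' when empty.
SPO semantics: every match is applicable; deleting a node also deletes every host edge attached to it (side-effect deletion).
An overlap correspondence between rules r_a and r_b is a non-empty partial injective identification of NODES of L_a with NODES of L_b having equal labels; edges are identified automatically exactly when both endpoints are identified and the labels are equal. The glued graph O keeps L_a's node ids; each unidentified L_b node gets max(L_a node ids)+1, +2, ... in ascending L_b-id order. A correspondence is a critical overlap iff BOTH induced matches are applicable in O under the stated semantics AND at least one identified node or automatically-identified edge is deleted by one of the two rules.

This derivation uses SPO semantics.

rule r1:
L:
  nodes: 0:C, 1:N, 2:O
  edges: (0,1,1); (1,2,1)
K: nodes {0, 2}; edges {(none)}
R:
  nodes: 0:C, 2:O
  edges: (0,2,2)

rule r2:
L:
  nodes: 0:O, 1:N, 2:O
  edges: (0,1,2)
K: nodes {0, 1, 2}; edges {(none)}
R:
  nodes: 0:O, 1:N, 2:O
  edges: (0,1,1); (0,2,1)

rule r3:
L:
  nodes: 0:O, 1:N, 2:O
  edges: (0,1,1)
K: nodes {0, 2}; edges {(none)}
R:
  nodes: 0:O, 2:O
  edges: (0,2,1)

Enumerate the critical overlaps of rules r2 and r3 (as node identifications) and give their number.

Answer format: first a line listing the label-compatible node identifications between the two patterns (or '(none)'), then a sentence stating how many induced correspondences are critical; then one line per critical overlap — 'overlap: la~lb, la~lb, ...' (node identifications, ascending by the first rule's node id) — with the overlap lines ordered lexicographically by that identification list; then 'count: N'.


label-compatible node identifications between L(r2) and L(r3): 0~0, 0~2, 1~1, 2~0, 2~2
7 of the induced correspondences are critical overlaps of r2 and r3.
overlap: 0~0, 1~1
overlap: 0~0, 1~1, 2~2
overlap: 0~2, 1~1
overlap: 0~2, 1~1, 2~0
overlap: 1~1
overlap: 1~1, 2~0
overlap: 1~1, 2~2
count: 7
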